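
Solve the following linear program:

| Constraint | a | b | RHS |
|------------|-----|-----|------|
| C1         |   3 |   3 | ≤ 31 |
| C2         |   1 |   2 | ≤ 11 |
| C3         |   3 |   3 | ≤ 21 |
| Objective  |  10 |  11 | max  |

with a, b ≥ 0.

Evaluate the objective at each vertex of the feasible region:
  z(0, 0) = 0
  z(7, 0) = 70
  z(3, 4) = 74  ←
  z(0, 5.5) = 60.5
The maximum is at a = 3, b = 4.

a = 3, b = 4, z = 74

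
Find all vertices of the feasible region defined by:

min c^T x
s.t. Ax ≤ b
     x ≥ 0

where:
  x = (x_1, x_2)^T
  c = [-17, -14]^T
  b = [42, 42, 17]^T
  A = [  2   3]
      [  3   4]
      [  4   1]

(0, 0), (4.25, 0), (2, 9), (0, 10.5)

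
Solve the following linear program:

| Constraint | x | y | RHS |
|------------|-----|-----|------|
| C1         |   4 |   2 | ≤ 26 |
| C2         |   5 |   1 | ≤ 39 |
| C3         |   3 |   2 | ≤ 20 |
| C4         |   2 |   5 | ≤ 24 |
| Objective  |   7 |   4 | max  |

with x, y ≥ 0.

Evaluate the objective at each vertex of the feasible region:
  z(0, 0) = 0
  z(6.5, 0) = 45.5
  z(6, 1) = 46  ←
  z(4.727, 2.909) = 44.73
  z(0, 4.8) = 19.2
The maximum is at x = 6, y = 1.

x = 6, y = 1, z = 46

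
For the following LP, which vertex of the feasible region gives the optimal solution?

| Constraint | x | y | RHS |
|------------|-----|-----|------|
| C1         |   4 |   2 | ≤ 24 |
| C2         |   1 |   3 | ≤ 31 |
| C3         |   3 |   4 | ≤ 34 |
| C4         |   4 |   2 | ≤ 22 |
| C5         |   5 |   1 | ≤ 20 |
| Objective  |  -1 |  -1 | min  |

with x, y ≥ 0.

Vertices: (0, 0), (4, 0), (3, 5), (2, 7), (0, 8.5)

Evaluate the objective at each vertex of the feasible region:
  z(0, 0) = 0
  z(4, 0) = -4
  z(3, 5) = -8
  z(2, 7) = -9  ←
  z(0, 8.5) = -8.5
The minimum is at x = 2, y = 7.

(2, 7)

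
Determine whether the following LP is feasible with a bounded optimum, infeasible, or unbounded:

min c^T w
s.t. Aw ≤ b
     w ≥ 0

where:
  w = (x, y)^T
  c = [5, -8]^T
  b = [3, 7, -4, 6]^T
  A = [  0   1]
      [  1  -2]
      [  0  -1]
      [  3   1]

Infeasible (no feasible solution exists)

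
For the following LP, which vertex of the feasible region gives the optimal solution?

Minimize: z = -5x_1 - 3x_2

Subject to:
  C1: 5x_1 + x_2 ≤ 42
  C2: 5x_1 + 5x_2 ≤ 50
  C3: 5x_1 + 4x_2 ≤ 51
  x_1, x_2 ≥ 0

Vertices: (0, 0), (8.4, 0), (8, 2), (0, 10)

Evaluate the objective at each vertex of the feasible region:
  z(0, 0) = 0
  z(8.4, 0) = -42
  z(8, 2) = -46  ←
  z(0, 10) = -30
The minimum is at x_1 = 8, x_2 = 2.

(8, 2)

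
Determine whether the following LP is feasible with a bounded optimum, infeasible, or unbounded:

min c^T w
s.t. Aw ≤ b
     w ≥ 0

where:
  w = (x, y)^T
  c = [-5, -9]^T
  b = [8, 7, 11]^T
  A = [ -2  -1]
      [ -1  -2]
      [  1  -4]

Unbounded (objective can decrease without bound)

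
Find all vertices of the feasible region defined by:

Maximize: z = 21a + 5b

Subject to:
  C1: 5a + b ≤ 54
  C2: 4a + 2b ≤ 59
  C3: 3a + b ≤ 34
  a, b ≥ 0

(0, 0), (10.8, 0), (10, 4), (4.5, 20.5), (0, 29.5)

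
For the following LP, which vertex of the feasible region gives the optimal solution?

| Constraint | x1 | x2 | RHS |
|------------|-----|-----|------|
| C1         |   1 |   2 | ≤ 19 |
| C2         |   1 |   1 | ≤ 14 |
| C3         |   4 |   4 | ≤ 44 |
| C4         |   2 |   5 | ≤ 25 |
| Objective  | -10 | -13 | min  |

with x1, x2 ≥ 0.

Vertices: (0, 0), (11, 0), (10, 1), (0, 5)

Evaluate the objective at each vertex of the feasible region:
  z(0, 0) = 0
  z(11, 0) = -110
  z(10, 1) = -113  ←
  z(0, 5) = -65
The minimum is at x1 = 10, x2 = 1.

(10, 1)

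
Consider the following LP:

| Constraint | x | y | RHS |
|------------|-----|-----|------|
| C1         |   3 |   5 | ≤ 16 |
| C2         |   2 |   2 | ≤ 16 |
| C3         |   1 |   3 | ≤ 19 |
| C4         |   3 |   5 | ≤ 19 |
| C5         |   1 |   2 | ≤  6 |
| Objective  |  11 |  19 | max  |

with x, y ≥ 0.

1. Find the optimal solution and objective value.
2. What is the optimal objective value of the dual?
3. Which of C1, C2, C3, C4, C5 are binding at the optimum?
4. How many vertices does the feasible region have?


1. x = 2, y = 2, z = 60
2. 60
3. C1, C5
4. 4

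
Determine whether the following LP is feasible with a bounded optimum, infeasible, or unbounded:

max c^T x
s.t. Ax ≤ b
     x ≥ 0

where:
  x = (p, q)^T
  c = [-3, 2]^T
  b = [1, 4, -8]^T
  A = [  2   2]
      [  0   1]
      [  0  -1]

Infeasible (no feasible solution exists)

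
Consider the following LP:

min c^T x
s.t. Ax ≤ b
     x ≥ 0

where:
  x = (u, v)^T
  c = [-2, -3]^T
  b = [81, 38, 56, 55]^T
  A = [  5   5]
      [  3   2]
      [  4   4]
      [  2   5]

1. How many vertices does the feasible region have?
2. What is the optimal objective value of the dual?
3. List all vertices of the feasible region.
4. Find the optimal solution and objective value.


1. 5
2. -37
3. (0, 0), (12.67, 0), (10, 4), (5, 9), (0, 11)
4. u = 5, v = 9, z = -37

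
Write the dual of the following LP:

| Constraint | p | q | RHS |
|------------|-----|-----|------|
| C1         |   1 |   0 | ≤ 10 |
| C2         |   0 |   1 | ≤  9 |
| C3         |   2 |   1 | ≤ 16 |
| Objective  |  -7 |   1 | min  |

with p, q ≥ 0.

Primal min cᵀx s.t. Ax ≤ b, x ≥ 0  →  Dual max −bᵀy s.t. Aᵀy ≥ −c, y ≥ 0.

Maximize: z = -10y1 - 9y2 - 16y3

Subject to:
  y1 + 2y3 ≥ 7
  y2 + y3 ≥ -1
  y1, y2, y3 ≥ 0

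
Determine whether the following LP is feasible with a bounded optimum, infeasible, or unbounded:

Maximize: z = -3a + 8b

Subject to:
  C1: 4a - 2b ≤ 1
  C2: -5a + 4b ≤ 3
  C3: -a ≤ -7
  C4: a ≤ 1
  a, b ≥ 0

Infeasible (no feasible solution exists)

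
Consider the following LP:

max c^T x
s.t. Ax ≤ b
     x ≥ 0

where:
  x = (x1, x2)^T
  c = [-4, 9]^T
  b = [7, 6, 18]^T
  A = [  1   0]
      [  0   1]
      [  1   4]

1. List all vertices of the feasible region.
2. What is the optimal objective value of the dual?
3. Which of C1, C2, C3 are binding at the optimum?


1. (0, 0), (7, 0), (7, 2.75), (0, 4.5)
2. 40.5
3. C3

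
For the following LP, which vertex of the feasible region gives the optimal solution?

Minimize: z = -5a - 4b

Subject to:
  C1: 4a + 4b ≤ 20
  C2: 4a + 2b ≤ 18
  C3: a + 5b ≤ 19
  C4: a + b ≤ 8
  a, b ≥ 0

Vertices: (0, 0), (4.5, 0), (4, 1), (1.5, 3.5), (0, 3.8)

Evaluate the objective at each vertex of the feasible region:
  z(0, 0) = 0
  z(4.5, 0) = -22.5
  z(4, 1) = -24  ←
  z(1.5, 3.5) = -21.5
  z(0, 3.8) = -15.2
The minimum is at a = 4, b = 1.

(4, 1)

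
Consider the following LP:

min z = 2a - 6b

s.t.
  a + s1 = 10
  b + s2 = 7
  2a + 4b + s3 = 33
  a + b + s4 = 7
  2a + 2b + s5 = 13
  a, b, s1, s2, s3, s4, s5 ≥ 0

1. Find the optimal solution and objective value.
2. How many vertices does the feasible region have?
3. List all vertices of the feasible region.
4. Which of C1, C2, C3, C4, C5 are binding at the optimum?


1. a = 0, b = 6.5, z = -39
2. 3
3. (0, 0), (6.5, 0), (0, 6.5)
4. C5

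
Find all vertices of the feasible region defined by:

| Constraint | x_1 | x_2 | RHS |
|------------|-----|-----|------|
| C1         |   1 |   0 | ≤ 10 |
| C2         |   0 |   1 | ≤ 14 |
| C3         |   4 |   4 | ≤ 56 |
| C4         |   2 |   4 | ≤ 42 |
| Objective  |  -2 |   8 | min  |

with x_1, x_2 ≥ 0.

(0, 0), (10, 0), (10, 4), (7, 7), (0, 10.5)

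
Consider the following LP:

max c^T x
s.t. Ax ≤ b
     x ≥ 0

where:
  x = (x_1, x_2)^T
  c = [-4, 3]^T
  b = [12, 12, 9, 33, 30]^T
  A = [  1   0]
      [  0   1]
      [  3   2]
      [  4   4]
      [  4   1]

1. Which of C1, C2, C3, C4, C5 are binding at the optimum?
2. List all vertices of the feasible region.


1. C3
2. (0, 0), (3, 0), (0, 4.5)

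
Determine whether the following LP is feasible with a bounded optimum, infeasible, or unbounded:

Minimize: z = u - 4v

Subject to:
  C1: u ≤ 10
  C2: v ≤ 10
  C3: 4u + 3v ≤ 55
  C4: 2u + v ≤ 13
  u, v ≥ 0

Feasible with a bounded optimal solution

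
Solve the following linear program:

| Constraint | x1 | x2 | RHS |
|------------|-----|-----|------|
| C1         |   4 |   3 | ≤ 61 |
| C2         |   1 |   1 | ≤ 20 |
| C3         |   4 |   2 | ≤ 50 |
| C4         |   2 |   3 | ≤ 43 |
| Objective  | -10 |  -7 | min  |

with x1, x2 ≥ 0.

Evaluate the objective at each vertex of the feasible region:
  z(0, 0) = 0
  z(12.5, 0) = -125
  z(8, 9) = -143  ←
  z(0, 14.33) = -100.3
The minimum is at x1 = 8, x2 = 9.

x1 = 8, x2 = 9, z = -143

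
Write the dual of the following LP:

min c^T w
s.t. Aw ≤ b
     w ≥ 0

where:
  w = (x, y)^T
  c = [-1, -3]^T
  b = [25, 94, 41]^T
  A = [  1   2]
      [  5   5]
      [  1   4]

Primal min cᵀx s.t. Ax ≤ b, x ≥ 0  →  Dual max −bᵀy s.t. Aᵀy ≥ −c, y ≥ 0.

Maximize: z = -25y1 - 94y2 - 41y3

Subject to:
  y1 + 5y2 + y3 ≥ 1
  2y1 + 5y2 + 4y3 ≥ 3
  y1, y2, y3 ≥ 0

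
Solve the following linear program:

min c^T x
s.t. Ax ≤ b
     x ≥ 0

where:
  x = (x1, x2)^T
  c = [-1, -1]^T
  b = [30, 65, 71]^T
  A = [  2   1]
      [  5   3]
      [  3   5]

Evaluate the objective at each vertex of the feasible region:
  z(0, 0) = 0
  z(13, 0) = -13
  z(7, 10) = -17  ←
  z(0, 14.2) = -14.2
The minimum is at x1 = 7, x2 = 10.

x1 = 7, x2 = 10, z = -17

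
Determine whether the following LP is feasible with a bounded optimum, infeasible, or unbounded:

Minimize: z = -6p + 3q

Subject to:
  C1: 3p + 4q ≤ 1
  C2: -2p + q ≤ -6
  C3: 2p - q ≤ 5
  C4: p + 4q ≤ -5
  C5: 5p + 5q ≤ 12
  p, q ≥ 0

Infeasible (no feasible solution exists)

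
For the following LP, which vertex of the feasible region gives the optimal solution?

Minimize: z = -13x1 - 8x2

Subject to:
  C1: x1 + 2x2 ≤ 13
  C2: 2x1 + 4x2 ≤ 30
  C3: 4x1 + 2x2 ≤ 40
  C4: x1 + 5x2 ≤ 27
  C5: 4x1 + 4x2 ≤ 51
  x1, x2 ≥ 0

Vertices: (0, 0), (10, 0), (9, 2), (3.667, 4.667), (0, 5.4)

Evaluate the objective at each vertex of the feasible region:
  z(0, 0) = 0
  z(10, 0) = -130
  z(9, 2) = -133  ←
  z(3.667, 4.667) = -85
  z(0, 5.4) = -43.2
The minimum is at x1 = 9, x2 = 2.

(9, 2)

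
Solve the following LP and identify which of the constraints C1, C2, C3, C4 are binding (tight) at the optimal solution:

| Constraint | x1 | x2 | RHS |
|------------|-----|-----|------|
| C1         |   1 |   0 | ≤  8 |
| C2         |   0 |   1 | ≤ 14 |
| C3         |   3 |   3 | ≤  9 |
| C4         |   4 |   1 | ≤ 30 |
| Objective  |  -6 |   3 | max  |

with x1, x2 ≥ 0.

At x1 = 0, x2 = 3, compute slack b - a·x for each constraint:
  C1: 8 − 0 = 8  (slack)
  C2: 14 − 3 = 11  (slack)
  C3: 9 − 9 = 0  (binding)
  C4: 30 − 3 = 27  (slack)

Optimal: x1 = 0, x2 = 3
Binding: C3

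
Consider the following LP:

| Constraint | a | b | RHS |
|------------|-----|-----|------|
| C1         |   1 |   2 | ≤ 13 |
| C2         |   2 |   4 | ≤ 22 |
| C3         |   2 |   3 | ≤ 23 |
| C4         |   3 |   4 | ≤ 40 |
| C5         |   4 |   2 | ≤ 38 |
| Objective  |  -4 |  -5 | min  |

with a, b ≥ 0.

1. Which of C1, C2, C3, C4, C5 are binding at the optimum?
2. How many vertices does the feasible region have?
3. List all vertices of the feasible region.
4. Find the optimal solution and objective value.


1. C2, C5
2. 4
3. (0, 0), (9.5, 0), (9, 1), (0, 5.5)
4. a = 9, b = 1, z = -41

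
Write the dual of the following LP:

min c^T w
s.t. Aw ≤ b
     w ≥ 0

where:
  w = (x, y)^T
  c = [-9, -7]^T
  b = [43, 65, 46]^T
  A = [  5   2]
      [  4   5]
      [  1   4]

Primal min cᵀx s.t. Ax ≤ b, x ≥ 0  →  Dual max −bᵀy s.t. Aᵀy ≥ −c, y ≥ 0.

Maximize: z = -43y1 - 65y2 - 46y3

Subject to:
  5y1 + 4y2 + y3 ≥ 9
  2y1 + 5y2 + 4y3 ≥ 7
  y1, y2, y3 ≥ 0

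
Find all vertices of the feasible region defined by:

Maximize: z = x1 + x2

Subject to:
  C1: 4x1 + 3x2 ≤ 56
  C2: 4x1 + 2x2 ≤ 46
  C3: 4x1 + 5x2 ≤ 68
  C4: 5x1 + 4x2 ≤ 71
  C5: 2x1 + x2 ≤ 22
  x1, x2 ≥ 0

(0, 0), (11, 0), (7, 8), (0, 13.6)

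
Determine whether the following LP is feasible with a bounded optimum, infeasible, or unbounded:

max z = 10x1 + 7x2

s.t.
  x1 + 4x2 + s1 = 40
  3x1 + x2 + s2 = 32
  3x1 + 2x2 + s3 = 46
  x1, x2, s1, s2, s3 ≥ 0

Feasible with a bounded optimal solution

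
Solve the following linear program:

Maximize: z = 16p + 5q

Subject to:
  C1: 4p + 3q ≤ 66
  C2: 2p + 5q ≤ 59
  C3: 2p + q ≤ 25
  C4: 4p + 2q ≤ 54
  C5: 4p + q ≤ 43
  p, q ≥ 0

Evaluate the objective at each vertex of the feasible region:
  z(0, 0) = 0
  z(10.75, 0) = 172
  z(9, 7) = 179  ←
  z(8.25, 8.5) = 174.5
  z(0, 11.8) = 59
The maximum is at p = 9, q = 7.

p = 9, q = 7, z = 179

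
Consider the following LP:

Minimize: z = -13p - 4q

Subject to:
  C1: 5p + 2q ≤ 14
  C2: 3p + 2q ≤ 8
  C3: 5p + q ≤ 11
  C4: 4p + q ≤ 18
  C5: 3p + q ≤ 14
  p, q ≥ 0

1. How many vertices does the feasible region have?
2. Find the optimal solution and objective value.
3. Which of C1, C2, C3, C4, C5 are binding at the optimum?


1. 4
2. p = 2, q = 1, z = -30
3. C2, C3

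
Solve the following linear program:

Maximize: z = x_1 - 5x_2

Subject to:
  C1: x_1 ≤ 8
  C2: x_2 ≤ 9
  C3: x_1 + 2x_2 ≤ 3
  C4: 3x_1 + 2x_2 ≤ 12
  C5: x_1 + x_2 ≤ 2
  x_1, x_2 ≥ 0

Evaluate the objective at each vertex of the feasible region:
  z(0, 0) = 0
  z(2, 0) = 2  ←
  z(1, 1) = -4
  z(0, 1.5) = -7.5
The maximum is at x_1 = 2, x_2 = 0.

x_1 = 2, x_2 = 0, z = 2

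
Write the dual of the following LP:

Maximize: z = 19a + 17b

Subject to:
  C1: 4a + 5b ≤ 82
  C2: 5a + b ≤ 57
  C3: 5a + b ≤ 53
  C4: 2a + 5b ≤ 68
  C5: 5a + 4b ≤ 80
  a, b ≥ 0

Primal max cᵀx s.t. Ax ≤ b, x ≥ 0  →  Dual min bᵀy s.t. Aᵀy ≥ c, y ≥ 0.

Minimize: z = 82y1 + 57y2 + 53y3 + 68y4 + 80y5

Subject to:
  4y1 + 5y2 + 5y3 + 2y4 + 5y5 ≥ 19
  5y1 + y2 + y3 + 5y4 + 4y5 ≥ 17
  y1, y2, y3, y4, y5 ≥ 0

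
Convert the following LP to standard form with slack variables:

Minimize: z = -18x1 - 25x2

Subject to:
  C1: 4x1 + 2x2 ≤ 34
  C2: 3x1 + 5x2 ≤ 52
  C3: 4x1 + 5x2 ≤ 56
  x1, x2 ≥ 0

min z = -18x1 - 25x2

s.t.
  4x1 + 2x2 + s1 = 34
  3x1 + 5x2 + s2 = 52
  4x1 + 5x2 + s3 = 56
  x1, x2, s1, s2, s3 ≥ 0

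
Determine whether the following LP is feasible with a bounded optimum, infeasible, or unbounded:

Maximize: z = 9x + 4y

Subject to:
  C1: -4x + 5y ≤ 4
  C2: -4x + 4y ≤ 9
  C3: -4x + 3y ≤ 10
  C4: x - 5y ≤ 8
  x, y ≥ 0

Unbounded (objective can increase without bound)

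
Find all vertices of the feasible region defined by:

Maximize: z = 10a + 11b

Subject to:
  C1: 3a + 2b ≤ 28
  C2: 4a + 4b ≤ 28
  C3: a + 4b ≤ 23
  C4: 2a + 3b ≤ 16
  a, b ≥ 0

(0, 0), (7, 0), (5, 2), (0, 5.333)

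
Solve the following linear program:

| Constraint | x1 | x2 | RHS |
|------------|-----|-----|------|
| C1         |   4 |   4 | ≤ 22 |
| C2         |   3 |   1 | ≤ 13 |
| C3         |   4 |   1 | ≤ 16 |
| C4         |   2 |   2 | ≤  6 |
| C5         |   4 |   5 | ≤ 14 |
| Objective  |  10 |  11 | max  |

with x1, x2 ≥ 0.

Evaluate the objective at each vertex of the feasible region:
  z(0, 0) = 0
  z(3, 0) = 30
  z(1, 2) = 32  ←
  z(0, 2.8) = 30.8
The maximum is at x1 = 1, x2 = 2.

x1 = 1, x2 = 2, z = 32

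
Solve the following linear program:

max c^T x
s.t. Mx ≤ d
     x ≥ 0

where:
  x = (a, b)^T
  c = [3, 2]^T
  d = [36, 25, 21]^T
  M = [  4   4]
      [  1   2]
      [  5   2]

Evaluate the objective at each vertex of the feasible region:
  z(0, 0) = 0
  z(4.2, 0) = 12.6
  z(1, 8) = 19  ←
  z(0, 9) = 18
The maximum is at a = 1, b = 8.

a = 1, b = 8, z = 19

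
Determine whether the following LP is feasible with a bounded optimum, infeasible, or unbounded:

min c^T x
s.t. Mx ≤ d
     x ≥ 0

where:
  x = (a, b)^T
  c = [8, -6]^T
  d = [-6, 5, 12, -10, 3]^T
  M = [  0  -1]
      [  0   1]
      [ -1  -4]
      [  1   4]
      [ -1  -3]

Infeasible (no feasible solution exists)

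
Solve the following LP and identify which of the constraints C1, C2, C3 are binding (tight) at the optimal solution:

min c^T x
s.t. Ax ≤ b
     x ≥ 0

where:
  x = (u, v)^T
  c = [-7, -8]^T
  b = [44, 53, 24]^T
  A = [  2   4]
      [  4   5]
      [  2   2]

At u = 7, v = 5, compute slack b - a·x for each constraint:
  C1: 44 − 34 = 10  (slack)
  C2: 53 − 53 = 0  (binding)
  C3: 24 − 24 = 0  (binding)

Optimal: u = 7, v = 5
Binding: C2, C3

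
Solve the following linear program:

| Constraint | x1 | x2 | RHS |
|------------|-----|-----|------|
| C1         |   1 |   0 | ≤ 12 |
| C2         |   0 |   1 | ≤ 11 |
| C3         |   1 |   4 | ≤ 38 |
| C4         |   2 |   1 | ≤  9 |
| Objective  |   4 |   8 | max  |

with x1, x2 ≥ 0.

Evaluate the objective at each vertex of the feasible region:
  z(0, 0) = 0
  z(4.5, 0) = 18
  z(0, 9) = 72  ←
The maximum is at x1 = 0, x2 = 9.

x1 = 0, x2 = 9, z = 72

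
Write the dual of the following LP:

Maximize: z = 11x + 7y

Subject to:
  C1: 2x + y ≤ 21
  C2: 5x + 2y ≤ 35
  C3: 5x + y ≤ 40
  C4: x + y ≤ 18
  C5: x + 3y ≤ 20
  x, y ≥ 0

Primal max cᵀx s.t. Ax ≤ b, x ≥ 0  →  Dual min bᵀy s.t. Aᵀy ≥ c, y ≥ 0.

Minimize: z = 21y1 + 35y2 + 40y3 + 18y4 + 20y5

Subject to:
  2y1 + 5y2 + 5y3 + y4 + y5 ≥ 11
  y1 + 2y2 + y3 + y4 + 3y5 ≥ 7
  y1, y2, y3, y4, y5 ≥ 0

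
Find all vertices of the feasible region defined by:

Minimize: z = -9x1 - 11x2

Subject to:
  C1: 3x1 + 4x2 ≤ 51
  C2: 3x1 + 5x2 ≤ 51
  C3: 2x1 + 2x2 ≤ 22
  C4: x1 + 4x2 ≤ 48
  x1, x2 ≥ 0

(0, 0), (11, 0), (2, 9), (0, 10.2)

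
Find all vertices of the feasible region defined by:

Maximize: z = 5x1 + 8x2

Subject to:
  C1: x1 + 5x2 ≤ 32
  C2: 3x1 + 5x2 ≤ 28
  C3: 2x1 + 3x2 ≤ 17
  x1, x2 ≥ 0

(0, 0), (8.5, 0), (1, 5), (0, 5.6)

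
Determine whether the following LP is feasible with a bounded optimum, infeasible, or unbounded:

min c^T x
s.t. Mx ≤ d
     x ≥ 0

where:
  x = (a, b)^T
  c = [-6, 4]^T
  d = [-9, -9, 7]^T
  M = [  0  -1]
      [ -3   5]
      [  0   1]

Infeasible (no feasible solution exists)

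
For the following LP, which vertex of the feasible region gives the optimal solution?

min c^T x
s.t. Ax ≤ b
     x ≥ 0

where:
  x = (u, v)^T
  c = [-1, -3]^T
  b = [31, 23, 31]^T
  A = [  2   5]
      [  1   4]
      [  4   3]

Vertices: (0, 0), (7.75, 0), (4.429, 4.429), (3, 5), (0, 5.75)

Evaluate the objective at each vertex of the feasible region:
  z(0, 0) = 0
  z(7.75, 0) = -7.75
  z(4.429, 4.429) = -17.71
  z(3, 5) = -18  ←
  z(0, 5.75) = -17.25
The minimum is at u = 3, v = 5.

(3, 5)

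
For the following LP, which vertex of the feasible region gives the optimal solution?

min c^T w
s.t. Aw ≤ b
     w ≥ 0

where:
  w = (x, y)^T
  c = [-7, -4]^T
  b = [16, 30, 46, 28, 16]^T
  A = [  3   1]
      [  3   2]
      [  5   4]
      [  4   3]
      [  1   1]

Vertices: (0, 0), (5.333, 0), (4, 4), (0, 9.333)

Evaluate the objective at each vertex of the feasible region:
  z(0, 0) = 0
  z(5.333, 0) = -37.33
  z(4, 4) = -44  ←
  z(0, 9.333) = -37.33
The minimum is at x = 4, y = 4.

(4, 4)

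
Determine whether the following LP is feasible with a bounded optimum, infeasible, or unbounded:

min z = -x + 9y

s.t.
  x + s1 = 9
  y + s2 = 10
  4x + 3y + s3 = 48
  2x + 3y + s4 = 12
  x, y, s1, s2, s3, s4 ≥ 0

Feasible with a bounded optimal solution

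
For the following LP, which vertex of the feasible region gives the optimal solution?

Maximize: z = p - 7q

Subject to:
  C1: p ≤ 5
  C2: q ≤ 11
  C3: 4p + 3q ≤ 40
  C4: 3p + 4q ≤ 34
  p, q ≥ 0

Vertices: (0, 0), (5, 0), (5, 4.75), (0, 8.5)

Evaluate the objective at each vertex of the feasible region:
  z(0, 0) = 0
  z(5, 0) = 5  ←
  z(5, 4.75) = -28.25
  z(0, 8.5) = -59.5
The maximum is at p = 5, q = 0.

(5, 0)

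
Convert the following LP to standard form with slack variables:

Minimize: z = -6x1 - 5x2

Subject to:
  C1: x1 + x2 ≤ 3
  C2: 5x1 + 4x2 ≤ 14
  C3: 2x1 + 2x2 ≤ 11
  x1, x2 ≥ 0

min z = -6x1 - 5x2

s.t.
  x1 + x2 + s1 = 3
  5x1 + 4x2 + s2 = 14
  2x1 + 2x2 + s3 = 11
  x1, x2, s1, s2, s3 ≥ 0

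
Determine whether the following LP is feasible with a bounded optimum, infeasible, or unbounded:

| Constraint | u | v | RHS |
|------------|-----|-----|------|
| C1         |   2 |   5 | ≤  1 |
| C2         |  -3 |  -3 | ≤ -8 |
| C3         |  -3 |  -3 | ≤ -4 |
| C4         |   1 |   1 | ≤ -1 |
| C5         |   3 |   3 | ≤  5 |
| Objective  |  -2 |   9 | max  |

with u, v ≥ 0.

Infeasible (no feasible solution exists)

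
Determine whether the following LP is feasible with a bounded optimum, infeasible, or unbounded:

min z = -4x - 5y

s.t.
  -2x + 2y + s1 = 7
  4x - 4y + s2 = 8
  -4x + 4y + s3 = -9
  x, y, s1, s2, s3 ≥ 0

Infeasible (no feasible solution exists)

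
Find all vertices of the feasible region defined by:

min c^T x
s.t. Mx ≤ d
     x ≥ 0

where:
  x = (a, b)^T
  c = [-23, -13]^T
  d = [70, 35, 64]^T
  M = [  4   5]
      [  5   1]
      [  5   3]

(0, 0), (7, 0), (5, 10), (0, 14)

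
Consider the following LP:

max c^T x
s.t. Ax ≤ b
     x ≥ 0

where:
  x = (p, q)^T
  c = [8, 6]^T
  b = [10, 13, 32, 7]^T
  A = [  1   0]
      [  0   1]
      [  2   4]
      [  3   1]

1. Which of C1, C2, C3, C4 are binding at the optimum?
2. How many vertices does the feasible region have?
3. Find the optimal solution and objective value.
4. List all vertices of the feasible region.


1. C4
2. 3
3. p = 0, q = 7, z = 42
4. (0, 0), (2.333, 0), (0, 7)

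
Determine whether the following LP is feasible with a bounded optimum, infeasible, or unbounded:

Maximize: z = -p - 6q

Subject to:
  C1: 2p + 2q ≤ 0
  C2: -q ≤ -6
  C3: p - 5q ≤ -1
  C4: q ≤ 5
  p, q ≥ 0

Infeasible (no feasible solution exists)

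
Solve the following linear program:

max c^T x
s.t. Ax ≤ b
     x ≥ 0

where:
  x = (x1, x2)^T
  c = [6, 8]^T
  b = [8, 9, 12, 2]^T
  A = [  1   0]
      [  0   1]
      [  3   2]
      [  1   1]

Evaluate the objective at each vertex of the feasible region:
  z(0, 0) = 0
  z(2, 0) = 12
  z(0, 2) = 16  ←
The maximum is at x1 = 0, x2 = 2.

x1 = 0, x2 = 2, z = 16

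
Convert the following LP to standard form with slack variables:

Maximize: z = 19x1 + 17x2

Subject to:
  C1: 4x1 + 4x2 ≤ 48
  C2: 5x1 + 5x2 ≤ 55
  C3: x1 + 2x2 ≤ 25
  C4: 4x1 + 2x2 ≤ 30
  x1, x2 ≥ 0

max z = 19x1 + 17x2

s.t.
  4x1 + 4x2 + s1 = 48
  5x1 + 5x2 + s2 = 55
  x1 + 2x2 + s3 = 25
  4x1 + 2x2 + s4 = 30
  x1, x2, s1, s2, s3, s4 ≥ 0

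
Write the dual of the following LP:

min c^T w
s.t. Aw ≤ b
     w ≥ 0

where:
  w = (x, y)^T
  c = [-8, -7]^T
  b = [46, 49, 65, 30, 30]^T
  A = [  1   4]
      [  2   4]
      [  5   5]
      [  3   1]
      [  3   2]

Primal min cᵀx s.t. Ax ≤ b, x ≥ 0  →  Dual max −bᵀy s.t. Aᵀy ≥ −c, y ≥ 0.

Maximize: z = -46y1 - 49y2 - 65y3 - 30y4 - 30y5

Subject to:
  y1 + 2y2 + 5y3 + 3y4 + 3y5 ≥ 8
  4y1 + 4y2 + 5y3 + y4 + 2y5 ≥ 7
  y1, y2, y3, y4, y5 ≥ 0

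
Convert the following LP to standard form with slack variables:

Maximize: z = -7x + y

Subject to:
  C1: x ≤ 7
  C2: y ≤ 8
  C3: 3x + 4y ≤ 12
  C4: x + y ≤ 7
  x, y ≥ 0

max z = -7x + y

s.t.
  x + s1 = 7
  y + s2 = 8
  3x + 4y + s3 = 12
  x + y + s4 = 7
  x, y, s1, s2, s3, s4 ≥ 0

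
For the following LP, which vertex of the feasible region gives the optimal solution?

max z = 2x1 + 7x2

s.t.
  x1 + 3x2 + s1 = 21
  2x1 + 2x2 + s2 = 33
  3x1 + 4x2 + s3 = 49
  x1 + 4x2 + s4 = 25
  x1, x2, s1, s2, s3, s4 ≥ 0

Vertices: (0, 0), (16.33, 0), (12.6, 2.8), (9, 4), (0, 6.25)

Evaluate the objective at each vertex of the feasible region:
  z(0, 0) = 0
  z(16.33, 0) = 32.67
  z(12.6, 2.8) = 44.8
  z(9, 4) = 46  ←
  z(0, 6.25) = 43.75
The maximum is at x1 = 9, x2 = 4.

(9, 4)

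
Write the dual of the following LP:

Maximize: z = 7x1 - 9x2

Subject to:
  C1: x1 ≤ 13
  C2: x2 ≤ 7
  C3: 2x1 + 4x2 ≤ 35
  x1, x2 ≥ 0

Primal max cᵀx s.t. Ax ≤ b, x ≥ 0  →  Dual min bᵀy s.t. Aᵀy ≥ c, y ≥ 0.

Minimize: z = 13y1 + 7y2 + 35y3

Subject to:
  y1 + 2y3 ≥ 7
  y2 + 4y3 ≥ -9
  y1, y2, y3 ≥ 0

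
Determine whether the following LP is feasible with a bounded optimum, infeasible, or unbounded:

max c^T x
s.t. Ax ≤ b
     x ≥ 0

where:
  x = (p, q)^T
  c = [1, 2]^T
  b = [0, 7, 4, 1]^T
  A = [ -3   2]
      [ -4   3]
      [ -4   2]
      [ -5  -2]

Unbounded (objective can increase without bound)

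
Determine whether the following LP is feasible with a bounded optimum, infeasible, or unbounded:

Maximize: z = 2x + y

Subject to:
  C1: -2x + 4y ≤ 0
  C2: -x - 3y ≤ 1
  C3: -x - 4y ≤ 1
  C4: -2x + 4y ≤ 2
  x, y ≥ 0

Unbounded (objective can increase without bound)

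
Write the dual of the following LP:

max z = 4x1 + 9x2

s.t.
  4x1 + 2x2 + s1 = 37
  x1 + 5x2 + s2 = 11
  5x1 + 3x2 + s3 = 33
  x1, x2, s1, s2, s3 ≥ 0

Primal max cᵀx s.t. Ax ≤ b, x ≥ 0  →  Dual min bᵀy s.t. Aᵀy ≥ c, y ≥ 0.

Minimize: z = 37y1 + 11y2 + 33y3

Subject to:
  4y1 + y2 + 5y3 ≥ 4
  2y1 + 5y2 + 3y3 ≥ 9
  y1, y2, y3 ≥ 0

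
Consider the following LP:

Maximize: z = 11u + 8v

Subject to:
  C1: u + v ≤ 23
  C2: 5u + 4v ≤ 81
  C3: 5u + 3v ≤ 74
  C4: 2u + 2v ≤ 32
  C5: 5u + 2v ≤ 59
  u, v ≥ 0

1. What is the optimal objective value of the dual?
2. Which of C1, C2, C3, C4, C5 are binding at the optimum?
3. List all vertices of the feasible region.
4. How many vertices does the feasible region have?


1. 155
2. C4, C5
3. (0, 0), (11.8, 0), (9, 7), (0, 16)
4. 4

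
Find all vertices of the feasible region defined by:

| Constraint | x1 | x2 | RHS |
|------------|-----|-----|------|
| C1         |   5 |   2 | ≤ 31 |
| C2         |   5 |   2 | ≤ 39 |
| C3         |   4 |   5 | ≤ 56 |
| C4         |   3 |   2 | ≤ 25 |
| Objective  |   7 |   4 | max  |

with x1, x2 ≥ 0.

(0, 0), (6.2, 0), (3, 8), (1.857, 9.714), (0, 11.2)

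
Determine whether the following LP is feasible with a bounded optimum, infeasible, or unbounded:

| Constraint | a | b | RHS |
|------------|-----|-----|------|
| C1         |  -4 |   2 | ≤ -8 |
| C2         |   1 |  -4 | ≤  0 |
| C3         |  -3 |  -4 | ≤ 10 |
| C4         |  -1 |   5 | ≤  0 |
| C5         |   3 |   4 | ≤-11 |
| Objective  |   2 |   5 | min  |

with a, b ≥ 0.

Infeasible (no feasible solution exists)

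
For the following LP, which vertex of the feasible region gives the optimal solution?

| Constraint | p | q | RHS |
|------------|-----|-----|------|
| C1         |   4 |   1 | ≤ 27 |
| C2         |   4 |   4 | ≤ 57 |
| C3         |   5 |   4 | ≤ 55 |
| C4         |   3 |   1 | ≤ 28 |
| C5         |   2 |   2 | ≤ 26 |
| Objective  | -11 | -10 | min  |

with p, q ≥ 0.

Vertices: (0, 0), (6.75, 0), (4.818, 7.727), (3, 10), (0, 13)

Evaluate the objective at each vertex of the feasible region:
  z(0, 0) = 0
  z(6.75, 0) = -74.25
  z(4.818, 7.727) = -130.3
  z(3, 10) = -133  ←
  z(0, 13) = -130
The minimum is at p = 3, q = 10.

(3, 10)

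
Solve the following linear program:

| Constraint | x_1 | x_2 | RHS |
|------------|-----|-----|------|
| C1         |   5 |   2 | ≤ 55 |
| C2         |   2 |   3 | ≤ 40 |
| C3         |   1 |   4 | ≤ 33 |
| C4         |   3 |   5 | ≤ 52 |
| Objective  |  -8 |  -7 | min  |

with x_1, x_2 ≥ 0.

Evaluate the objective at each vertex of the feasible region:
  z(0, 0) = 0
  z(11, 0) = -88
  z(9, 5) = -107  ←
  z(6.143, 6.714) = -96.14
  z(0, 8.25) = -57.75
The minimum is at x_1 = 9, x_2 = 5.

x_1 = 9, x_2 = 5, z = -107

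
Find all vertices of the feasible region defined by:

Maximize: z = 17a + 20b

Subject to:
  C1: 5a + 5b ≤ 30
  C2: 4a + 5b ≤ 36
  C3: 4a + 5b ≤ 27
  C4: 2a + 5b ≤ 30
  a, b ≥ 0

(0, 0), (6, 0), (3, 3), (0, 5.4)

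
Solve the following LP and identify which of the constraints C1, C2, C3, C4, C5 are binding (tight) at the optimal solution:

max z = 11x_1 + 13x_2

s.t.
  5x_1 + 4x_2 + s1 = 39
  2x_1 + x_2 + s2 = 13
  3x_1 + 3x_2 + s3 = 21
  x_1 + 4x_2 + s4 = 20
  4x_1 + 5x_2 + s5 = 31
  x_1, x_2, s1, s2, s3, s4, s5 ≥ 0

At x_1 = 4, x_2 = 3, compute slack b - a·x for each constraint:
  C1: 39 − 32 = 7  (slack)
  C2: 13 − 11 = 2  (slack)
  C3: 21 − 21 = 0  (binding)
  C4: 20 − 16 = 4  (slack)
  C5: 31 − 31 = 0  (binding)

Optimal: x_1 = 4, x_2 = 3
Binding: C3, C5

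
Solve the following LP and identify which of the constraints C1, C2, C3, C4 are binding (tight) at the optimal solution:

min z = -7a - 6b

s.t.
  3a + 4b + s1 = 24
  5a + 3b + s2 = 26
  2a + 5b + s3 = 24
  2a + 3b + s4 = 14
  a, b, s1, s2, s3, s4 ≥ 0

At a = 4, b = 2, compute slack b - a·x for each constraint:
  C1: 24 − 20 = 4  (slack)
  C2: 26 − 26 = 0  (binding)
  C3: 24 − 18 = 6  (slack)
  C4: 14 − 14 = 0  (binding)

Optimal: a = 4, b = 2
Binding: C2, C4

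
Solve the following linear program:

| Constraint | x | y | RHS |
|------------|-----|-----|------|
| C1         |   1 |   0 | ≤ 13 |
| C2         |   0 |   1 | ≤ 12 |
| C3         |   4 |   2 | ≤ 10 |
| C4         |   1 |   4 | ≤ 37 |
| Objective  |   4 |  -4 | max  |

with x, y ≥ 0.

Evaluate the objective at each vertex of the feasible region:
  z(0, 0) = 0
  z(2.5, 0) = 10  ←
  z(0, 5) = -20
The maximum is at x = 2.5, y = 0.

x = 2.5, y = 0, z = 10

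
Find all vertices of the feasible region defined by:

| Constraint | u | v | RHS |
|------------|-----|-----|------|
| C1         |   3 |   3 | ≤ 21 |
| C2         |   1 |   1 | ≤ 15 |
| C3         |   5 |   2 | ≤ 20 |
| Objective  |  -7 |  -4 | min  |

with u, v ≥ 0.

(0, 0), (4, 0), (2, 5), (0, 7)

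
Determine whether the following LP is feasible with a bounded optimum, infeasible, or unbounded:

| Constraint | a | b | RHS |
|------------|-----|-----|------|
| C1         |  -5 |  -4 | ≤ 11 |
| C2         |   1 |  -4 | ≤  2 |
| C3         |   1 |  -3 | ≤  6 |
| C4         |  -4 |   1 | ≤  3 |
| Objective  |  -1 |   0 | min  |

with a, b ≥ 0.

Unbounded (objective can decrease without bound)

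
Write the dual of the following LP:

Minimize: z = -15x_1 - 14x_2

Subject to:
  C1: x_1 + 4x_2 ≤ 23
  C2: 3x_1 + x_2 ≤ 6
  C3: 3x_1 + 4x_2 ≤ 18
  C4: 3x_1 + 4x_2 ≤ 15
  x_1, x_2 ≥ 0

Primal min cᵀx s.t. Ax ≤ b, x ≥ 0  →  Dual max −bᵀy s.t. Aᵀy ≥ −c, y ≥ 0.

Maximize: z = -23y1 - 6y2 - 18y3 - 15y4

Subject to:
  y1 + 3y2 + 3y3 + 3y4 ≥ 15
  4y1 + y2 + 4y3 + 4y4 ≥ 14
  y1, y2, y3, y4 ≥ 0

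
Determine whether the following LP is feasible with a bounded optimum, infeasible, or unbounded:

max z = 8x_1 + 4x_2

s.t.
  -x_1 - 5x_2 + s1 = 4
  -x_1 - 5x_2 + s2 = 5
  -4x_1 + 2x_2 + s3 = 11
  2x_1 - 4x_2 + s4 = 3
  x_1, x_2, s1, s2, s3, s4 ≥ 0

Unbounded (objective can increase without bound)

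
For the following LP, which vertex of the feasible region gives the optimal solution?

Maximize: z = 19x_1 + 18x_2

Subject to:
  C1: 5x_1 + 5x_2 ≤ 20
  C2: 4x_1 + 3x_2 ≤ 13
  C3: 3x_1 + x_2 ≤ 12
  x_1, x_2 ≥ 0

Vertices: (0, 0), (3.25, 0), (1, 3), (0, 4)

Evaluate the objective at each vertex of the feasible region:
  z(0, 0) = 0
  z(3.25, 0) = 61.75
  z(1, 3) = 73  ←
  z(0, 4) = 72
The maximum is at x_1 = 1, x_2 = 3.

(1, 3)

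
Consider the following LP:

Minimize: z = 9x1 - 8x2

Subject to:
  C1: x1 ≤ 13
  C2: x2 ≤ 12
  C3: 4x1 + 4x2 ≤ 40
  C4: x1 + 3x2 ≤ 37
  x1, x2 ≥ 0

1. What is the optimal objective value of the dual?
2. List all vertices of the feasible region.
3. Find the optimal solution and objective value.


1. -80
2. (0, 0), (10, 0), (0, 10)
3. x1 = 0, x2 = 10, z = -80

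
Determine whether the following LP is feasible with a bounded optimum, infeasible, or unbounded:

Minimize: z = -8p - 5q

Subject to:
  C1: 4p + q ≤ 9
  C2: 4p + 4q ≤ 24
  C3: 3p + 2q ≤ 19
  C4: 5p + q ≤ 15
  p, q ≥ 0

Feasible with a bounded optimal solution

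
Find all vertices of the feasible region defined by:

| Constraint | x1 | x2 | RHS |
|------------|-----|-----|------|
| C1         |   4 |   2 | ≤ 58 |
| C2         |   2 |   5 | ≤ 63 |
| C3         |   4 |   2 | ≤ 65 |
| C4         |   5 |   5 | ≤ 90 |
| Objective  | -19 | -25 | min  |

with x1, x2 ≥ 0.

(0, 0), (14.5, 0), (11, 7), (9, 9), (0, 12.6)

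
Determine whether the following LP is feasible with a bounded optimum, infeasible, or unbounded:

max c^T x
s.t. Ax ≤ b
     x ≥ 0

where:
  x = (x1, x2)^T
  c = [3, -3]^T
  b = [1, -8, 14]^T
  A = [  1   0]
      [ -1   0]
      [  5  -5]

Infeasible (no feasible solution exists)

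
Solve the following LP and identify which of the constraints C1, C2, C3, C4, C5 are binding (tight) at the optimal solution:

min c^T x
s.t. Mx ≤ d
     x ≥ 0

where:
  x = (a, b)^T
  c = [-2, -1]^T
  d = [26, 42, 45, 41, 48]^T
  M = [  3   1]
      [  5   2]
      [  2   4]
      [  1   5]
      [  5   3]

At a = 6, b = 6, compute slack b - a·x for each constraint:
  C1: 26 − 24 = 2  (slack)
  C2: 42 − 42 = 0  (binding)
  C3: 45 − 36 = 9  (slack)
  C4: 41 − 36 = 5  (slack)
  C5: 48 − 48 = 0  (binding)

Optimal: a = 6, b = 6
Binding: C2, C5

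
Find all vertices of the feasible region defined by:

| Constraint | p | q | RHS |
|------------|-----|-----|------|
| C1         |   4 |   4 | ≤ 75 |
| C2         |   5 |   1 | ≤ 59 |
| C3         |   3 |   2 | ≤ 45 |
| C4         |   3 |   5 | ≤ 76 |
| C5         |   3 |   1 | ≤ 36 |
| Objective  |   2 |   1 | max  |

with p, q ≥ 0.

(0, 0), (11.8, 0), (11.5, 1.5), (9, 9), (8.111, 10.33), (0, 15.2)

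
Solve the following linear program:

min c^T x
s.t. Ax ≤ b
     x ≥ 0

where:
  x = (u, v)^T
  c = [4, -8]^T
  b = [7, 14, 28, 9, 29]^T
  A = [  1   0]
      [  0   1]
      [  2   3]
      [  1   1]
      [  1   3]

Evaluate the objective at each vertex of the feasible region:
  z(0, 0) = 0
  z(7, 0) = 28
  z(7, 2) = 12
  z(0, 9) = -72  ←
The minimum is at u = 0, v = 9.

u = 0, v = 9, z = -72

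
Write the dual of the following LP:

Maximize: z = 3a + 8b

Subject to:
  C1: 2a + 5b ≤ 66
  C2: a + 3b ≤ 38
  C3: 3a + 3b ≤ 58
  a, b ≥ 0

Primal max cᵀx s.t. Ax ≤ b, x ≥ 0  →  Dual min bᵀy s.t. Aᵀy ≥ c, y ≥ 0.

Minimize: z = 66y1 + 38y2 + 58y3

Subject to:
  2y1 + y2 + 3y3 ≥ 3
  5y1 + 3y2 + 3y3 ≥ 8
  y1, y2, y3 ≥ 0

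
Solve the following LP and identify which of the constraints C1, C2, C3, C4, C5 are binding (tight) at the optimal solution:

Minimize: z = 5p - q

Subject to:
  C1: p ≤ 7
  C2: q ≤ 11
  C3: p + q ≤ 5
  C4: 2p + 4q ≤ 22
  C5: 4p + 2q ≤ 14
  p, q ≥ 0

At p = 0, q = 5, compute slack b - a·x for each constraint:
  C1: 7 − 0 = 7  (slack)
  C2: 11 − 5 = 6  (slack)
  C3: 5 − 5 = 0  (binding)
  C4: 22 − 20 = 2  (slack)
  C5: 14 − 10 = 4  (slack)

Optimal: p = 0, q = 5
Binding: C3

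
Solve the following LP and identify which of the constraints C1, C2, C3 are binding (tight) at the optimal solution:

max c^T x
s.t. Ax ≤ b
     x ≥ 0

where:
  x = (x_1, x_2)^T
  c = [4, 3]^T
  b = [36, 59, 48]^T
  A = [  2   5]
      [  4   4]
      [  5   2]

At x_1 = 8, x_2 = 4, compute slack b - a·x for each constraint:
  C1: 36 − 36 = 0  (binding)
  C2: 59 − 48 = 11  (slack)
  C3: 48 − 48 = 0  (binding)

Optimal: x_1 = 8, x_2 = 4
Binding: C1, C3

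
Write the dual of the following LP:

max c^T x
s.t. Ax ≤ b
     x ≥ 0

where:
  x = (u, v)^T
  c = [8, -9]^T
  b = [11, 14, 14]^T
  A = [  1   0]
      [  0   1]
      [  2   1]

Primal max cᵀx s.t. Ax ≤ b, x ≥ 0  →  Dual min bᵀy s.t. Aᵀy ≥ c, y ≥ 0.

Minimize: z = 11y1 + 14y2 + 14y3

Subject to:
  y1 + 2y3 ≥ 8
  y2 + y3 ≥ -9
  y1, y2, y3 ≥ 0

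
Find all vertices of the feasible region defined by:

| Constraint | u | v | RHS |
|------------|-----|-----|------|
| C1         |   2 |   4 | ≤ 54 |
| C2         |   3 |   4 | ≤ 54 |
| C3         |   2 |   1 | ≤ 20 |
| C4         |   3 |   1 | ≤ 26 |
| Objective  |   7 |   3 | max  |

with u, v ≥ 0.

(0, 0), (8.667, 0), (6, 8), (5.2, 9.6), (0, 13.5)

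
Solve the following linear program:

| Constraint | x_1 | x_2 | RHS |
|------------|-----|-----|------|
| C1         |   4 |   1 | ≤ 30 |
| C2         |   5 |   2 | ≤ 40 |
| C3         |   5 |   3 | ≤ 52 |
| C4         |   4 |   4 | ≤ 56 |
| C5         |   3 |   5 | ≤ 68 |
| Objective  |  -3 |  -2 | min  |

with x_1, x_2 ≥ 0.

Evaluate the objective at each vertex of the feasible region:
  z(0, 0) = 0
  z(7.5, 0) = -22.5
  z(6.667, 3.333) = -26.67
  z(4, 10) = -32  ←
  z(1, 13) = -29
  z(0, 13.6) = -27.2
The minimum is at x_1 = 4, x_2 = 10.

x_1 = 4, x_2 = 10, z = -32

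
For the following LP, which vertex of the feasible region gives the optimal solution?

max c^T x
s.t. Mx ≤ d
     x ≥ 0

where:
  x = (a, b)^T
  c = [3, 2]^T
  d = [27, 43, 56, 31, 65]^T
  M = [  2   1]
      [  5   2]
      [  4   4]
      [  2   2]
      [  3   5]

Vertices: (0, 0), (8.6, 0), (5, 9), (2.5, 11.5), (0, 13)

Evaluate the objective at each vertex of the feasible region:
  z(0, 0) = 0
  z(8.6, 0) = 25.8
  z(5, 9) = 33  ←
  z(2.5, 11.5) = 30.5
  z(0, 13) = 26
The maximum is at a = 5, b = 9.

(5, 9)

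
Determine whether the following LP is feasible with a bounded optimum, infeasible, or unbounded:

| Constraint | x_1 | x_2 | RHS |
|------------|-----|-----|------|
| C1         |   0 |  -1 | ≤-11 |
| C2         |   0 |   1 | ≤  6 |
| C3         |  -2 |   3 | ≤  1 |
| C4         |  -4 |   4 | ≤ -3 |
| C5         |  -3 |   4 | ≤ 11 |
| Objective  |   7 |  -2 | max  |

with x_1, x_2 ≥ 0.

Infeasible (no feasible solution exists)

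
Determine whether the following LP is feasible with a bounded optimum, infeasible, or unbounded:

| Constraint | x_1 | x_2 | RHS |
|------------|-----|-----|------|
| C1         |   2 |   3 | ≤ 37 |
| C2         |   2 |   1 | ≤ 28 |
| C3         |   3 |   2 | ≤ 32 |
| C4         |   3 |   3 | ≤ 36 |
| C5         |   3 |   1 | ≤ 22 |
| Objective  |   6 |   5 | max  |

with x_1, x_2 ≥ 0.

Feasible with a bounded optimal solution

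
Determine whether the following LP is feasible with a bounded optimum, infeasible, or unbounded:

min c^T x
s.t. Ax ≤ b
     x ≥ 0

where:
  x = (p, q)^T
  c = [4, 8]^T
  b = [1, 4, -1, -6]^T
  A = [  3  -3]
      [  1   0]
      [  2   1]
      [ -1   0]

Infeasible (no feasible solution exists)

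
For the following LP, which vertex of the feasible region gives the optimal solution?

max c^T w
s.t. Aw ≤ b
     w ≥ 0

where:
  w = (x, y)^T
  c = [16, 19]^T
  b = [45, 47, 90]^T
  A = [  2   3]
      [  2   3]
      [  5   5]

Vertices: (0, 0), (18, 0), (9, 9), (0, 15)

Evaluate the objective at each vertex of the feasible region:
  z(0, 0) = 0
  z(18, 0) = 288
  z(9, 9) = 315  ←
  z(0, 15) = 285
The maximum is at x = 9, y = 9.

(9, 9)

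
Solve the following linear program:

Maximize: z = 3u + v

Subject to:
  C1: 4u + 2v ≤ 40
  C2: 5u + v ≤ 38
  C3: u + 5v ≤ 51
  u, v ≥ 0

Evaluate the objective at each vertex of the feasible region:
  z(0, 0) = 0
  z(7.6, 0) = 22.8
  z(6, 8) = 26  ←
  z(5.444, 9.111) = 25.44
  z(0, 10.2) = 10.2
The maximum is at u = 6, v = 8.

u = 6, v = 8, z = 26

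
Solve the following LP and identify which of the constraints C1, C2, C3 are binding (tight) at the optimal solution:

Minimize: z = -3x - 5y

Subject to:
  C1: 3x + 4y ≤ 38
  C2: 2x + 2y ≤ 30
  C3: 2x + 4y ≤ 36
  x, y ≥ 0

At x = 2, y = 8, compute slack b - a·x for each constraint:
  C1: 38 − 38 = 0  (binding)
  C2: 30 − 20 = 10  (slack)
  C3: 36 − 36 = 0  (binding)

Optimal: x = 2, y = 8
Binding: C1, C3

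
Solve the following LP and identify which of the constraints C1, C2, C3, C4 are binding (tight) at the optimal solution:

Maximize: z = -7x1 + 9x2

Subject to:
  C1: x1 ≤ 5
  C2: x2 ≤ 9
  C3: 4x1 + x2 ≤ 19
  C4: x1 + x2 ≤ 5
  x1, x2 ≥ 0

At x1 = 0, x2 = 5, compute slack b - a·x for each constraint:
  C1: 5 − 0 = 5  (slack)
  C2: 9 − 5 = 4  (slack)
  C3: 19 − 5 = 14  (slack)
  C4: 5 − 5 = 0  (binding)

Optimal: x1 = 0, x2 = 5
Binding: C4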